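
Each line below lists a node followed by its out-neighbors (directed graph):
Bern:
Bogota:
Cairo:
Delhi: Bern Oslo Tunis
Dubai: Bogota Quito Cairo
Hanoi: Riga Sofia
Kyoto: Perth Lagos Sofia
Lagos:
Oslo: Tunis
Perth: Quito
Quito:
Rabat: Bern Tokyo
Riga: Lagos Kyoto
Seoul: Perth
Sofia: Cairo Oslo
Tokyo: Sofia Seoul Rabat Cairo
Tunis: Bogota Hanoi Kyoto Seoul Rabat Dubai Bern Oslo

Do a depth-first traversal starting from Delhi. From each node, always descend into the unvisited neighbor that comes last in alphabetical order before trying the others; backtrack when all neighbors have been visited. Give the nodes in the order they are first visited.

Delhi, Tunis, Seoul, Perth, Quito, Rabat, Tokyo, Sofia, Oslo, Cairo, Bern, Kyoto, Lagos, Hanoi, Riga, Dubai, Bogota

Visit Delhi
Delhi → Tunis
Tunis → Seoul
Seoul → Perth
Perth → Quito
Tunis → Rabat
Rabat → Tokyo
Tokyo → Sofia
Sofia → Oslo
Sofia → Cairo
Rabat → Bern
Tunis → Kyoto
Kyoto → Lagos
Tunis → Hanoi
Hanoi → Riga
Tunis → Dubai
Dubai → Bogota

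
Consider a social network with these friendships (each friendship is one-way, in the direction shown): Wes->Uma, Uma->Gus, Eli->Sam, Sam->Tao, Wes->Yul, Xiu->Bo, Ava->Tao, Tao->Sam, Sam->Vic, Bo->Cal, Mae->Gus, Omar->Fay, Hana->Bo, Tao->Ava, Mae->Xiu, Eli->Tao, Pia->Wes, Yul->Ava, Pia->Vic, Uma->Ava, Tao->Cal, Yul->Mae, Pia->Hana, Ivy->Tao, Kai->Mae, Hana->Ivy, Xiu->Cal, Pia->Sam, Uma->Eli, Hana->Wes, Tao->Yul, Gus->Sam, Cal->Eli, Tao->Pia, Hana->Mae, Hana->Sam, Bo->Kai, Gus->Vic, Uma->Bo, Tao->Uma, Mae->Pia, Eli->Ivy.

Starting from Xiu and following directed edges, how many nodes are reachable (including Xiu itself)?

BFS from Xiu visits: Xiu, Bo, Cal, Kai, Eli, Mae, Ivy, Sam, Tao, Gus, Pia, Vic, Ava, Uma, Yul, Hana, Wes
Reachable nodes: 17 of 19 total.

17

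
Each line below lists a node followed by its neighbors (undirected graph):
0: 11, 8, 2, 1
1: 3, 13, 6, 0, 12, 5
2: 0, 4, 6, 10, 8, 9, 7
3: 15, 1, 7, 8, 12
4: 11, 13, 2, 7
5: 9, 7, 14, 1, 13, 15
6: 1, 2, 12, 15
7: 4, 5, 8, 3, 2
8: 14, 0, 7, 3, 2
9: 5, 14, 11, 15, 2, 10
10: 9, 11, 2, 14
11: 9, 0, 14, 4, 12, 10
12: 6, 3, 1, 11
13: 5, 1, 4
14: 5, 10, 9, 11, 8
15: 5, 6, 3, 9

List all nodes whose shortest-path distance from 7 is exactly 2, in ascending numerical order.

0, 1, 6, 9, 10, 11, 12, 13, 14, 15

Level 0: 7
Level 1: 2, 3, 4, 5, 8
Level 2: 0, 1, 6, 9, 10, 11, 12, 13, 14, 15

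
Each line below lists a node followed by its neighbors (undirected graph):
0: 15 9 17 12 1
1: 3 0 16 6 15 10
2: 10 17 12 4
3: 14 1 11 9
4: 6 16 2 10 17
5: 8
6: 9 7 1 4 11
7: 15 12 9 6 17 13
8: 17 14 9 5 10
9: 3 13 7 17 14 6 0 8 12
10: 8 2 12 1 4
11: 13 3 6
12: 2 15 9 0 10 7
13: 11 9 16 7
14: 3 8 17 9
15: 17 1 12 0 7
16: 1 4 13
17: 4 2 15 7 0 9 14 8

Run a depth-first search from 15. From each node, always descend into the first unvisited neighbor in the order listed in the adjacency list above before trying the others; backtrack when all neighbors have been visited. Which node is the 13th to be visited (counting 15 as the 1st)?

0

Visit 15
15 → 17
17 → 4
4 → 6
6 → 9
9 → 3
3 → 14
14 → 8
8 → 5
8 → 10
10 → 2
2 → 12
12 → 0
0 → 1
1 → 16
16 → 13
13 → 11
13 → 7

Visit order: 15, 17, 4, 6, 9, 3, 14, 8, 5, 10, 2, 12, 0, 1, 16, 13, 11, 7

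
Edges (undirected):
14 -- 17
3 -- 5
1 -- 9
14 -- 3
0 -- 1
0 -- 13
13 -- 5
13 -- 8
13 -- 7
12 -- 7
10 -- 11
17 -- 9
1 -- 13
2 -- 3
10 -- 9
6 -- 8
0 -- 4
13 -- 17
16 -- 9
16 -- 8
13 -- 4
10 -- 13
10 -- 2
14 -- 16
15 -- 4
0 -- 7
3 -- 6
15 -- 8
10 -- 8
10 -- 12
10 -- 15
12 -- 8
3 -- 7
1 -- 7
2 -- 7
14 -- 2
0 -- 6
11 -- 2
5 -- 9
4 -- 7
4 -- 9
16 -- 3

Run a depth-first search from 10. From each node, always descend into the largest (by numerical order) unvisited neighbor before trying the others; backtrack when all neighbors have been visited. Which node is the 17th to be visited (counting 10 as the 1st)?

2

Visit 10
10 → 15
15 → 8
8 → 16
16 → 14
14 → 17
17 → 13
13 → 7
7 → 12
7 → 4
4 → 9
9 → 5
5 → 3
3 → 6
6 → 0
0 → 1
3 → 2
2 → 11

Visit order: 10, 15, 8, 16, 14, 17, 13, 7, 12, 4, 9, 5, 3, 6, 0, 1, 2, 11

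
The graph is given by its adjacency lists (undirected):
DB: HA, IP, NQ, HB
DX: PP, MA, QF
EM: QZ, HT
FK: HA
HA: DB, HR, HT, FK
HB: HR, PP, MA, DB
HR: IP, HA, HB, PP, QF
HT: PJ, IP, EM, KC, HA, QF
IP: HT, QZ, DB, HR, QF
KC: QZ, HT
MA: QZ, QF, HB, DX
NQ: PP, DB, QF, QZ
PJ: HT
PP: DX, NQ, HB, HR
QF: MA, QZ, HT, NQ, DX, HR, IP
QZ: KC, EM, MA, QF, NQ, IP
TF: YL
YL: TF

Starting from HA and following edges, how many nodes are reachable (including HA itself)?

BFS from HA visits: HA, DB, HR, HT, FK, IP, NQ, HB, PP, QF, PJ, EM, KC, QZ, MA, DX
Reachable nodes: 16 of 18 total.

16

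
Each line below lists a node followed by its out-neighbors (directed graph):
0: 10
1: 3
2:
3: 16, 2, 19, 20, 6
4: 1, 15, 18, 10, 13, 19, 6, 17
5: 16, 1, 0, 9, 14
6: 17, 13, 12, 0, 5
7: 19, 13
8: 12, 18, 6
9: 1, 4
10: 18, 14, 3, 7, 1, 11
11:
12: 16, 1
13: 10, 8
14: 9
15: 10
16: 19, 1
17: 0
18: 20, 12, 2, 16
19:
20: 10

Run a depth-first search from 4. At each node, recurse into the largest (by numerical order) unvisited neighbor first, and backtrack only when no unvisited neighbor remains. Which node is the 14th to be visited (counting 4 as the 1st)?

13

Visit 4
4 → 19
4 → 18
18 → 20
20 → 10
10 → 14
14 → 9
9 → 1
1 → 3
3 → 16
3 → 6
6 → 17
17 → 0
6 → 13
13 → 8
8 → 12
6 → 5
3 → 2
10 → 11
10 → 7
4 → 15

Visit order: 4, 19, 18, 20, 10, 14, 9, 1, 3, 16, 6, 17, 0, 13, 8, 12, 5, 2, 11, 7, 15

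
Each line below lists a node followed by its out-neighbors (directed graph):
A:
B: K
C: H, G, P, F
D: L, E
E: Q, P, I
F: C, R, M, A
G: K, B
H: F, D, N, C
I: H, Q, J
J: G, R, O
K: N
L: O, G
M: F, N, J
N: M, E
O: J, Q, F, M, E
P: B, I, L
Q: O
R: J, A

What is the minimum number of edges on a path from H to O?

3

Level 0: H
Level 1: C, D, F, N
Level 2: A, E, G, L, M, P, R
Level 3: B, I, J, K, O, Q
O first appears at level 3.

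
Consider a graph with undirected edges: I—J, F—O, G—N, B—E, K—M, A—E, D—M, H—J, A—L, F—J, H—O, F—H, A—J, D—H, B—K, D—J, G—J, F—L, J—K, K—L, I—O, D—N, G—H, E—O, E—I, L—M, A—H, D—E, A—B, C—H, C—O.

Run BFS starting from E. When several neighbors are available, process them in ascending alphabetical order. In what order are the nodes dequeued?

E A B D I O H J L K M N C F G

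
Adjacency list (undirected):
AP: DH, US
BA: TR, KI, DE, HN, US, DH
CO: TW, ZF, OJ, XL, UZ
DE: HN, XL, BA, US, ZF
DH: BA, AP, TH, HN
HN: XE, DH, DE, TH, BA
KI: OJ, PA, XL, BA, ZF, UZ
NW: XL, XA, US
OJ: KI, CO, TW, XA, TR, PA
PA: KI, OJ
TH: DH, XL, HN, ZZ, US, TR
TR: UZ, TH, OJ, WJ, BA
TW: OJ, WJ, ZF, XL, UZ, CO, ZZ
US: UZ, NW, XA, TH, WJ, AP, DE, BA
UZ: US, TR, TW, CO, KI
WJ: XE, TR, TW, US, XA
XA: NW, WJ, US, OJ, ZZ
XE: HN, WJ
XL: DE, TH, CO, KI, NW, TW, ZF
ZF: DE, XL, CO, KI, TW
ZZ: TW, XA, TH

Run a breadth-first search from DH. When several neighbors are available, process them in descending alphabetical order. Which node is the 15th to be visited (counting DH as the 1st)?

Visit DH; enqueue TH, HN, BA, AP → queue [TH, HN, BA, AP]
Visit TH; enqueue ZZ, XL, US, TR → queue [HN, BA, AP, ZZ, XL, US, TR]
Visit HN; enqueue XE, DE → queue [BA, AP, ZZ, XL, US, TR, XE, DE]
Visit BA; enqueue KI → queue [AP, ZZ, XL, US, TR, XE, DE, KI]
Visit AP → queue [ZZ, XL, US, TR, XE, DE, KI]
Visit ZZ; enqueue XA, TW → queue [XL, US, TR, XE, DE, KI, XA, TW]
Visit XL; enqueue ZF, NW, CO → queue [US, TR, XE, DE, KI, XA, TW, ZF, NW, CO]
Visit US; enqueue WJ, UZ → queue [TR, XE, DE, KI, XA, TW, ZF, NW, CO, WJ, UZ]
Visit TR; enqueue OJ → queue [XE, DE, KI, XA, TW, ZF, NW, CO, WJ, UZ, OJ]
Visit XE → queue [DE, KI, XA, TW, ZF, NW, CO, WJ, UZ, OJ]
Visit DE → queue [KI, XA, TW, ZF, NW, CO, WJ, UZ, OJ]
Visit KI; enqueue PA → queue [XA, TW, ZF, NW, CO, WJ, UZ, OJ, PA]
Visit XA → queue [TW, ZF, NW, CO, WJ, UZ, OJ, PA]
Visit TW → queue [ZF, NW, CO, WJ, UZ, OJ, PA]
Visit ZF → queue [NW, CO, WJ, UZ, OJ, PA]
Visit NW → queue [CO, WJ, UZ, OJ, PA]
Visit CO → queue [WJ, UZ, OJ, PA]
Visit WJ → queue [UZ, OJ, PA]
Visit UZ → queue [OJ, PA]
Visit OJ → queue [PA]
Visit PA → queue []

Visit order: DH, TH, HN, BA, AP, ZZ, XL, US, TR, XE, DE, KI, XA, TW, ZF, NW, CO, WJ, UZ, OJ, PA

ZF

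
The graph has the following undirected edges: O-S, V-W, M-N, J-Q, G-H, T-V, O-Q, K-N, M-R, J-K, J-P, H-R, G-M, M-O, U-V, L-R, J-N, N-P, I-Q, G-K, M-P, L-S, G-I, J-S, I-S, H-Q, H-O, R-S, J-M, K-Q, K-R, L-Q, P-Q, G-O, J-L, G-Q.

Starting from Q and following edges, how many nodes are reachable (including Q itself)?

BFS from Q visits: Q, P, O, L, K, J, I, H, G, N, M, S, R
Reachable nodes: 13 of 17 total.

13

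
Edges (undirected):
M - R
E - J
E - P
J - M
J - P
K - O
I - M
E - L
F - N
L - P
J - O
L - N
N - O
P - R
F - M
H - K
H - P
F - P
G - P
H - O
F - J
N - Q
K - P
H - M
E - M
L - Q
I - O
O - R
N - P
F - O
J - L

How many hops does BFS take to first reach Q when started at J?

2

Level 0: J
Level 1: E, F, L, M, O, P
Level 2: G, H, I, K, N, Q, R
Q first appears at level 2.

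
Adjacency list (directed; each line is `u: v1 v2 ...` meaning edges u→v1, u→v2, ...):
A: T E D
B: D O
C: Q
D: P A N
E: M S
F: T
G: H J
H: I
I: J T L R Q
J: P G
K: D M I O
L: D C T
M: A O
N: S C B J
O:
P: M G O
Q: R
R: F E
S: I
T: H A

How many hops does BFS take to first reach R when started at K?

2

Level 0: K
Level 1: D, I, M, O
Level 2: A, J, L, N, P, Q, R, T
Level 3: B, C, E, F, G, H, S
R first appears at level 2.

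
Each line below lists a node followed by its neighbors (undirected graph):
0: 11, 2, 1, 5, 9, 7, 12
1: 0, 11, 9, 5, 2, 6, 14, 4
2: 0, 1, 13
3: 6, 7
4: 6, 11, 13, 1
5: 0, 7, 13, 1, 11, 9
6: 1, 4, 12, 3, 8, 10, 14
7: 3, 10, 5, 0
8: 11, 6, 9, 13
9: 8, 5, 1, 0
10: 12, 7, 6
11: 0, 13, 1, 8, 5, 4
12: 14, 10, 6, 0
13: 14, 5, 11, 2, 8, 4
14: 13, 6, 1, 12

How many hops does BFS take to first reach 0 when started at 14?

2

Level 0: 14
Level 1: 1, 6, 12, 13
Level 2: 0, 2, 3, 4, 5, 8, 9, 10, 11
Level 3: 7
0 first appears at level 2.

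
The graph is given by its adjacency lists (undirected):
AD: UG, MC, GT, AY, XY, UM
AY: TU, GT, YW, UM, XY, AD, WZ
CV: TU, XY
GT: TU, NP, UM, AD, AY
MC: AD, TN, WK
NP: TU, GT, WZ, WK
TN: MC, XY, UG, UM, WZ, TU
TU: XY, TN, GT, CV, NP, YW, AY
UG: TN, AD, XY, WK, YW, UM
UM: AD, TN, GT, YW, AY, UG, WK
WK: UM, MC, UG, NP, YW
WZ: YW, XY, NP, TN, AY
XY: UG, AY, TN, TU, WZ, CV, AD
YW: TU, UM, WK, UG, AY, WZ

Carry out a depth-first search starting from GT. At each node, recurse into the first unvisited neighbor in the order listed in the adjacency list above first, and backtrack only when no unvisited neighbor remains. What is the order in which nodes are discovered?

GT → TU → XY → UG → TN → MC → AD → AY → YW → UM → WK → NP → WZ → CV

Visit GT
GT → TU
TU → XY
XY → UG
UG → TN
TN → MC
MC → AD
AD → AY
AY → YW
YW → UM
UM → WK
WK → NP
NP → WZ
XY → CV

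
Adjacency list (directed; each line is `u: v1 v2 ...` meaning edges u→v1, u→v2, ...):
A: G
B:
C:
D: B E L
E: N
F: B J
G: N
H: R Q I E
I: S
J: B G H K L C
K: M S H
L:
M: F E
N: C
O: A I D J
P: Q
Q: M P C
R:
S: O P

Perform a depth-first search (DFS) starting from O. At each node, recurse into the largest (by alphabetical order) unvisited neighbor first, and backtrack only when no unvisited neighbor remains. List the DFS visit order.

O -> J -> L -> K -> S -> P -> Q -> M -> F -> B -> E -> N -> C -> H -> R -> I -> G -> D -> A

Visit O
O → J
J → L
J → K
K → S
S → P
P → Q
Q → M
M → F
F → B
M → E
E → N
N → C
K → H
H → R
H → I
J → G
O → D
O → A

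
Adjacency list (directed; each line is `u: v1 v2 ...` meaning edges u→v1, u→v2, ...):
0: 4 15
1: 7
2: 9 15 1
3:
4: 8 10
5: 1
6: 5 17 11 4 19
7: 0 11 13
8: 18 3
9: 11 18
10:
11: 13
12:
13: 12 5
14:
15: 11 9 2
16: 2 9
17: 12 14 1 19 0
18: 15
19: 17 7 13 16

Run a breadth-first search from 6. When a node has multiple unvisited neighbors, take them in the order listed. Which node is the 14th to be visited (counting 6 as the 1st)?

7

Visit 6; enqueue 5, 17, 11, 4, 19 → queue [5, 17, 11, 4, 19]
Visit 5; enqueue 1 → queue [17, 11, 4, 19, 1]
Visit 17; enqueue 12, 14, 0 → queue [11, 4, 19, 1, 12, 14, 0]
Visit 11; enqueue 13 → queue [4, 19, 1, 12, 14, 0, 13]
Visit 4; enqueue 8, 10 → queue [19, 1, 12, 14, 0, 13, 8, 10]
Visit 19; enqueue 7, 16 → queue [1, 12, 14, 0, 13, 8, 10, 7, 16]
Visit 1 → queue [12, 14, 0, 13, 8, 10, 7, 16]
Visit 12 → queue [14, 0, 13, 8, 10, 7, 16]
Visit 14 → queue [0, 13, 8, 10, 7, 16]
Visit 0; enqueue 15 → queue [13, 8, 10, 7, 16, 15]
Visit 13 → queue [8, 10, 7, 16, 15]
Visit 8; enqueue 18, 3 → queue [10, 7, 16, 15, 18, 3]
Visit 10 → queue [7, 16, 15, 18, 3]
Visit 7 → queue [16, 15, 18, 3]
Visit 16; enqueue 2, 9 → queue [15, 18, 3, 2, 9]
Visit 15 → queue [18, 3, 2, 9]
Visit 18 → queue [3, 2, 9]
Visit 3 → queue [2, 9]
Visit 2 → queue [9]
Visit 9 → queue []

Visit order: 6, 5, 17, 11, 4, 19, 1, 12, 14, 0, 13, 8, 10, 7, 16, 15, 18, 3, 2, 9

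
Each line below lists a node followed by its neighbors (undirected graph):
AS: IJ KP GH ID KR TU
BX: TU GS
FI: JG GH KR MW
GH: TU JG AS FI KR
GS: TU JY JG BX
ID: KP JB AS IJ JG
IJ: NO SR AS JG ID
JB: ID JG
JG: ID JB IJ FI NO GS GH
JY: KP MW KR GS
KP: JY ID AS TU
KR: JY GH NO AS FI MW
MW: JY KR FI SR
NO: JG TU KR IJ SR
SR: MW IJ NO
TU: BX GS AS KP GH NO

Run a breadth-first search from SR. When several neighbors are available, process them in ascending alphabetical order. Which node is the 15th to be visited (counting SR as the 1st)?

Visit SR; enqueue IJ, MW, NO → queue [IJ, MW, NO]
Visit IJ; enqueue AS, ID, JG → queue [MW, NO, AS, ID, JG]
Visit MW; enqueue FI, JY, KR → queue [NO, AS, ID, JG, FI, JY, KR]
Visit NO; enqueue TU → queue [AS, ID, JG, FI, JY, KR, TU]
Visit AS; enqueue GH, KP → queue [ID, JG, FI, JY, KR, TU, GH, KP]
Visit ID; enqueue JB → queue [JG, FI, JY, KR, TU, GH, KP, JB]
Visit JG; enqueue GS → queue [FI, JY, KR, TU, GH, KP, JB, GS]
Visit FI → queue [JY, KR, TU, GH, KP, JB, GS]
Visit JY → queue [KR, TU, GH, KP, JB, GS]
Visit KR → queue [TU, GH, KP, JB, GS]
Visit TU; enqueue BX → queue [GH, KP, JB, GS, BX]
Visit GH → queue [KP, JB, GS, BX]
Visit KP → queue [JB, GS, BX]
Visit JB → queue [GS, BX]
Visit GS → queue [BX]
Visit BX → queue []

Visit order: SR, IJ, MW, NO, AS, ID, JG, FI, JY, KR, TU, GH, KP, JB, GS, BX

GS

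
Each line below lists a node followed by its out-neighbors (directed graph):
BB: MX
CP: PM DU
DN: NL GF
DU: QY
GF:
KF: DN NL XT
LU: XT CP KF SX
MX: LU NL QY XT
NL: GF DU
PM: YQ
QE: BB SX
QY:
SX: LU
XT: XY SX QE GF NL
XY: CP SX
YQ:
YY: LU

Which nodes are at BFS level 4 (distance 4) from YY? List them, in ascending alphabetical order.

BB, QY, YQ

Level 0: YY
Level 1: LU
Level 2: CP, KF, SX, XT
Level 3: DN, DU, GF, NL, PM, QE, XY
Level 4: BB, QY, YQ
Level 5: MX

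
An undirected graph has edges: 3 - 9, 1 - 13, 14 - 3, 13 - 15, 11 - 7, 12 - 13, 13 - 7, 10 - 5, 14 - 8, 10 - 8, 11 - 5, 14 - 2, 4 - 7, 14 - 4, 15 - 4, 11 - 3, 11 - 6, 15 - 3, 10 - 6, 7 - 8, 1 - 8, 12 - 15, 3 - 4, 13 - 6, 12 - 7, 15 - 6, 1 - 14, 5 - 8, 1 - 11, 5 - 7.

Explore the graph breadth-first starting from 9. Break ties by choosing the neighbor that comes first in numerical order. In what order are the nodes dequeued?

9 → 3 → 4 → 11 → 14 → 15 → 7 → 1 → 5 → 6 → 2 → 8 → 12 → 13 → 10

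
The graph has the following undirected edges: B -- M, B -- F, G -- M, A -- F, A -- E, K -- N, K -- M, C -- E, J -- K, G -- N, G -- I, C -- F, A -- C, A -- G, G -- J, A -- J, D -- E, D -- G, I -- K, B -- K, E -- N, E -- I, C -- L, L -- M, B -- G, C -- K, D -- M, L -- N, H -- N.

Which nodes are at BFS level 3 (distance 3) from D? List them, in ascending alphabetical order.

Level 0: D
Level 1: E, G, M
Level 2: A, B, C, I, J, K, L, N
Level 3: F, H

F, H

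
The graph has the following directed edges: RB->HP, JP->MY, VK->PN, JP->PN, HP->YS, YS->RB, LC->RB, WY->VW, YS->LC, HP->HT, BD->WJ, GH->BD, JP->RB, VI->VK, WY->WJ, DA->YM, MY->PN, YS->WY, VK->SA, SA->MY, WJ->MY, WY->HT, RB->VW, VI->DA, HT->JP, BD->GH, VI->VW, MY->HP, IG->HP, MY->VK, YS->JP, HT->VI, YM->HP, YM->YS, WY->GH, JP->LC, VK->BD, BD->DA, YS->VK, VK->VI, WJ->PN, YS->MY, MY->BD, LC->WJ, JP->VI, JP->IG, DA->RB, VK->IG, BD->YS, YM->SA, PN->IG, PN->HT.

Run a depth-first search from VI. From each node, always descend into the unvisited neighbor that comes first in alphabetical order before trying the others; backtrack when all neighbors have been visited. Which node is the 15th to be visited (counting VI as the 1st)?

Visit VI
VI → DA
DA → RB
RB → HP
HP → HT
HT → JP
JP → IG
JP → LC
LC → WJ
WJ → MY
MY → BD
BD → GH
BD → YS
YS → VK
VK → PN
VK → SA
YS → WY
WY → VW
DA → YM

Visit order: VI, DA, RB, HP, HT, JP, IG, LC, WJ, MY, BD, GH, YS, VK, PN, SA, WY, VW, YM

PN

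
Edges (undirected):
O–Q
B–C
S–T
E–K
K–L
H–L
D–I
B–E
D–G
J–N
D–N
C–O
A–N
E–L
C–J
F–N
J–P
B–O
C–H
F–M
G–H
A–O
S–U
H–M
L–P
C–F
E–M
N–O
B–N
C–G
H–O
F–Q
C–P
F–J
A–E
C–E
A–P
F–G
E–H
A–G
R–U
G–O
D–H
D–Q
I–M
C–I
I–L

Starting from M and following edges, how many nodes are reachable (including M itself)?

BFS from M visits: M, I, H, F, E, L, D, C, O, G, Q, N, J, K, B, A, P
Reachable nodes: 17 of 21 total.

17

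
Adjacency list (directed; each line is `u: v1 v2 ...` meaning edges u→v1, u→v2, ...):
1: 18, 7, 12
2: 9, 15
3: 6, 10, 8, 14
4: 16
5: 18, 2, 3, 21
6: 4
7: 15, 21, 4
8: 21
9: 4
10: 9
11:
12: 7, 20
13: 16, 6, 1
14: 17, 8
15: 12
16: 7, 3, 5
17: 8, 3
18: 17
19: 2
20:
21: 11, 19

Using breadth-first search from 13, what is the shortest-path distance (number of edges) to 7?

2

Level 0: 13
Level 1: 1, 6, 16
Level 2: 3, 4, 5, 7, 12, 18
Level 3: 2, 8, 10, 14, 15, 17, 20, 21
Level 4: 9, 11, 19
7 first appears at level 2.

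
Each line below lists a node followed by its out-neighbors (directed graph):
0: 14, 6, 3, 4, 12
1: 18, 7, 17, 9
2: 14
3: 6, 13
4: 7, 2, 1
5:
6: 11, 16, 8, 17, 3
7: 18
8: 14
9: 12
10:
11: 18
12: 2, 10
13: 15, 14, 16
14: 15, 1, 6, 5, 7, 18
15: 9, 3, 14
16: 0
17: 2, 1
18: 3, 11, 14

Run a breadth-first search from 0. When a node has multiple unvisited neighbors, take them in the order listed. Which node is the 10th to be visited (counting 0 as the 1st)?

Visit 0; enqueue 14, 6, 3, 4, 12 → queue [14, 6, 3, 4, 12]
Visit 14; enqueue 15, 1, 5, 7, 18 → queue [6, 3, 4, 12, 15, 1, 5, 7, 18]
Visit 6; enqueue 11, 16, 8, 17 → queue [3, 4, 12, 15, 1, 5, 7, 18, 11, 16, 8, 17]
Visit 3; enqueue 13 → queue [4, 12, 15, 1, 5, 7, 18, 11, 16, 8, 17, 13]
Visit 4; enqueue 2 → queue [12, 15, 1, 5, 7, 18, 11, 16, 8, 17, 13, 2]
Visit 12; enqueue 10 → queue [15, 1, 5, 7, 18, 11, 16, 8, 17, 13, 2, 10]
Visit 15; enqueue 9 → queue [1, 5, 7, 18, 11, 16, 8, 17, 13, 2, 10, 9]
Visit 1 → queue [5, 7, 18, 11, 16, 8, 17, 13, 2, 10, 9]
Visit 5 → queue [7, 18, 11, 16, 8, 17, 13, 2, 10, 9]
Visit 7 → queue [18, 11, 16, 8, 17, 13, 2, 10, 9]
Visit 18 → queue [11, 16, 8, 17, 13, 2, 10, 9]
Visit 11 → queue [16, 8, 17, 13, 2, 10, 9]
Visit 16 → queue [8, 17, 13, 2, 10, 9]
Visit 8 → queue [17, 13, 2, 10, 9]
Visit 17 → queue [13, 2, 10, 9]
Visit 13 → queue [2, 10, 9]
Visit 2 → queue [10, 9]
Visit 10 → queue [9]
Visit 9 → queue []

Visit order: 0, 14, 6, 3, 4, 12, 15, 1, 5, 7, 18, 11, 16, 8, 17, 13, 2, 10, 9

7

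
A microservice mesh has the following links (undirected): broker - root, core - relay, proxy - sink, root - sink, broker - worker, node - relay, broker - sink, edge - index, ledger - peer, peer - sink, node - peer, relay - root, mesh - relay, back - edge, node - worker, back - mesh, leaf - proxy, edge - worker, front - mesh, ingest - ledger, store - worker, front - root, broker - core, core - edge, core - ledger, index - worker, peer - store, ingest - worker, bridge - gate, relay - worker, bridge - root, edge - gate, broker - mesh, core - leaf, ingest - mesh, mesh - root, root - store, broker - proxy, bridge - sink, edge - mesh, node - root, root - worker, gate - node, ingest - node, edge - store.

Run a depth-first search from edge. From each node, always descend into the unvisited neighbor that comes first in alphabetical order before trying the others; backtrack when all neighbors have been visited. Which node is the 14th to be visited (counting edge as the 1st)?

peer

Visit edge
edge → back
back → mesh
mesh → broker
broker → core
core → leaf
leaf → proxy
proxy → sink
sink → bridge
bridge → gate
gate → node
node → ingest
ingest → ledger
ledger → peer
peer → store
store → root
root → front
root → relay
relay → worker
worker → index

Visit order: edge, back, mesh, broker, core, leaf, proxy, sink, bridge, gate, node, ingest, ledger, peer, store, root, front, relay, worker, index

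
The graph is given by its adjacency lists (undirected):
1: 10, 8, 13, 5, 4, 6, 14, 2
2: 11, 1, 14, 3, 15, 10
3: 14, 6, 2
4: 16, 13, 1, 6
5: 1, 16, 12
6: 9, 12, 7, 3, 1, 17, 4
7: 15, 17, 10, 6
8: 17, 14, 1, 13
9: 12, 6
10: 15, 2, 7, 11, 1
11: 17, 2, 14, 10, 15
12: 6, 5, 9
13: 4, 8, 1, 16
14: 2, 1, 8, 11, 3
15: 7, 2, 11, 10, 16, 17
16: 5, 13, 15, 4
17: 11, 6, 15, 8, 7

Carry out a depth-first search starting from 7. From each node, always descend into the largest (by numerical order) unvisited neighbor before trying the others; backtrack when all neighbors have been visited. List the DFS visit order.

Visit 7
7 → 17
17 → 15
15 → 16
16 → 13
13 → 8
8 → 14
14 → 11
11 → 10
10 → 2
2 → 3
3 → 6
6 → 12
12 → 9
12 → 5
5 → 1
1 → 4

7 → 17 → 15 → 16 → 13 → 8 → 14 → 11 → 10 → 2 → 3 → 6 → 12 → 9 → 5 → 1 → 4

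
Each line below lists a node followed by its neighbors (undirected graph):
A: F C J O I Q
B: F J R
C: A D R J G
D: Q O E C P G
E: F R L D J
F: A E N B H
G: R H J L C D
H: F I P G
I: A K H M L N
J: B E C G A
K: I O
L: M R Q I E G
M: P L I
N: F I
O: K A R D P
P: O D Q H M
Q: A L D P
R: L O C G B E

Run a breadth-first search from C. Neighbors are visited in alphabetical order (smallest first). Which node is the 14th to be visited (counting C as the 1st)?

L

Visit C; enqueue A, D, G, J, R → queue [A, D, G, J, R]
Visit A; enqueue F, I, O, Q → queue [D, G, J, R, F, I, O, Q]
Visit D; enqueue E, P → queue [G, J, R, F, I, O, Q, E, P]
Visit G; enqueue H, L → queue [J, R, F, I, O, Q, E, P, H, L]
Visit J; enqueue B → queue [R, F, I, O, Q, E, P, H, L, B]
Visit R → queue [F, I, O, Q, E, P, H, L, B]
Visit F; enqueue N → queue [I, O, Q, E, P, H, L, B, N]
Visit I; enqueue K, M → queue [O, Q, E, P, H, L, B, N, K, M]
Visit O → queue [Q, E, P, H, L, B, N, K, M]
Visit Q → queue [E, P, H, L, B, N, K, M]
Visit E → queue [P, H, L, B, N, K, M]
Visit P → queue [H, L, B, N, K, M]
Visit H → queue [L, B, N, K, M]
Visit L → queue [B, N, K, M]
Visit B → queue [N, K, M]
Visit N → queue [K, M]
Visit K → queue [M]
Visit M → queue []

Visit order: C, A, D, G, J, R, F, I, O, Q, E, P, H, L, B, N, K, M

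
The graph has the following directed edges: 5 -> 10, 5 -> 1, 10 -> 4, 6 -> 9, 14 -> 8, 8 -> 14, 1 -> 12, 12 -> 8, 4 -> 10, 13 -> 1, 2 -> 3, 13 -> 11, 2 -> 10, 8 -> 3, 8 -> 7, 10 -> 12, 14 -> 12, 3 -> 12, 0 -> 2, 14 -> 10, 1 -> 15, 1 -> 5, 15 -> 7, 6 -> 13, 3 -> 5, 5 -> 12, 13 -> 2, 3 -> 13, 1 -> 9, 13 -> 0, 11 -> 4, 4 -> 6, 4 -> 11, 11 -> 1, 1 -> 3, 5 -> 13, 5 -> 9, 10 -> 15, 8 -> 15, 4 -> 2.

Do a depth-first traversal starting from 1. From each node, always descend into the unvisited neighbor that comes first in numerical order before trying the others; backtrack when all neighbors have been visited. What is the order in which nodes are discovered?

1, 3, 5, 9, 10, 4, 2, 6, 13, 0, 11, 12, 8, 7, 14, 15

Visit 1
1 → 3
3 → 5
5 → 9
5 → 10
10 → 4
4 → 2
4 → 6
6 → 13
13 → 0
13 → 11
10 → 12
12 → 8
8 → 7
8 → 14
8 → 15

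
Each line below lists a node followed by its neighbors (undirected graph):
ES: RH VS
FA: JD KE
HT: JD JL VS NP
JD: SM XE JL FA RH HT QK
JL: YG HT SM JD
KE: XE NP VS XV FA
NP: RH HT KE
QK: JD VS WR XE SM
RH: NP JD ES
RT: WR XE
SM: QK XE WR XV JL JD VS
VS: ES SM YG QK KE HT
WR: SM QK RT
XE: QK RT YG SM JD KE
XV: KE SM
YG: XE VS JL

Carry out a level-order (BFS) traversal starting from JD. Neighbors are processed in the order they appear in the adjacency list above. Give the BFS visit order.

JD, SM, XE, JL, FA, RH, HT, QK, WR, XV, VS, RT, YG, KE, NP, ES

Visit JD; enqueue SM, XE, JL, FA, RH, HT, QK → queue [SM, XE, JL, FA, RH, HT, QK]
Visit SM; enqueue WR, XV, VS → queue [XE, JL, FA, RH, HT, QK, WR, XV, VS]
Visit XE; enqueue RT, YG, KE → queue [JL, FA, RH, HT, QK, WR, XV, VS, RT, YG, KE]
Visit JL → queue [FA, RH, HT, QK, WR, XV, VS, RT, YG, KE]
Visit FA → queue [RH, HT, QK, WR, XV, VS, RT, YG, KE]
Visit RH; enqueue NP, ES → queue [HT, QK, WR, XV, VS, RT, YG, KE, NP, ES]
Visit HT → queue [QK, WR, XV, VS, RT, YG, KE, NP, ES]
Visit QK → queue [WR, XV, VS, RT, YG, KE, NP, ES]
Visit WR → queue [XV, VS, RT, YG, KE, NP, ES]
Visit XV → queue [VS, RT, YG, KE, NP, ES]
Visit VS → queue [RT, YG, KE, NP, ES]
Visit RT → queue [YG, KE, NP, ES]
Visit YG → queue [KE, NP, ES]
Visit KE → queue [NP, ES]
Visit NP → queue [ES]
Visit ES → queue []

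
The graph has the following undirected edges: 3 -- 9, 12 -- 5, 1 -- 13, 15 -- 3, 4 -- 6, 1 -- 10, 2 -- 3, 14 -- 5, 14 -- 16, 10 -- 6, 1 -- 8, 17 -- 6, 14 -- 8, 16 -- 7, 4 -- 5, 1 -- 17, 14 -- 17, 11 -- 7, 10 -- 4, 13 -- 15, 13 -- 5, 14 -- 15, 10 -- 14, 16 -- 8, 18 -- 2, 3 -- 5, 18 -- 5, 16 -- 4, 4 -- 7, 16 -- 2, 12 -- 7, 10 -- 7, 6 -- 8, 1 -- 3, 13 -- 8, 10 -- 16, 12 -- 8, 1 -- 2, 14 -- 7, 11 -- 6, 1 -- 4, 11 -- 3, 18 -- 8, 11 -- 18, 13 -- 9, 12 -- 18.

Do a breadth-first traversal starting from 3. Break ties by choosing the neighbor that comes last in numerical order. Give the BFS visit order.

Visit 3; enqueue 15, 11, 9, 5, 2, 1 → queue [15, 11, 9, 5, 2, 1]
Visit 15; enqueue 14, 13 → queue [11, 9, 5, 2, 1, 14, 13]
Visit 11; enqueue 18, 7, 6 → queue [9, 5, 2, 1, 14, 13, 18, 7, 6]
Visit 9 → queue [5, 2, 1, 14, 13, 18, 7, 6]
Visit 5; enqueue 12, 4 → queue [2, 1, 14, 13, 18, 7, 6, 12, 4]
Visit 2; enqueue 16 → queue [1, 14, 13, 18, 7, 6, 12, 4, 16]
Visit 1; enqueue 17, 10, 8 → queue [14, 13, 18, 7, 6, 12, 4, 16, 17, 10, 8]
Visit 14 → queue [13, 18, 7, 6, 12, 4, 16, 17, 10, 8]
Visit 13 → queue [18, 7, 6, 12, 4, 16, 17, 10, 8]
Visit 18 → queue [7, 6, 12, 4, 16, 17, 10, 8]
Visit 7 → queue [6, 12, 4, 16, 17, 10, 8]
Visit 6 → queue [12, 4, 16, 17, 10, 8]
Visit 12 → queue [4, 16, 17, 10, 8]
Visit 4 → queue [16, 17, 10, 8]
Visit 16 → queue [17, 10, 8]
Visit 17 → queue [10, 8]
Visit 10 → queue [8]
Visit 8 → queue []

3, 15, 11, 9, 5, 2, 1, 14, 13, 18, 7, 6, 12, 4, 16, 17, 10, 8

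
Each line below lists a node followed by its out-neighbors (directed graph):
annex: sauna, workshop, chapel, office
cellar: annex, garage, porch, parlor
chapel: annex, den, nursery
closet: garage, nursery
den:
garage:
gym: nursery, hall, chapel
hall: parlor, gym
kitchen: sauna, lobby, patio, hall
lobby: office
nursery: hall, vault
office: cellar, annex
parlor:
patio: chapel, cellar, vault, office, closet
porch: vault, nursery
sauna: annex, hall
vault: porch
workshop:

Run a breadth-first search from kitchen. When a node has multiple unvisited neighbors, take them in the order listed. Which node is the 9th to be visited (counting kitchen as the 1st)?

cellar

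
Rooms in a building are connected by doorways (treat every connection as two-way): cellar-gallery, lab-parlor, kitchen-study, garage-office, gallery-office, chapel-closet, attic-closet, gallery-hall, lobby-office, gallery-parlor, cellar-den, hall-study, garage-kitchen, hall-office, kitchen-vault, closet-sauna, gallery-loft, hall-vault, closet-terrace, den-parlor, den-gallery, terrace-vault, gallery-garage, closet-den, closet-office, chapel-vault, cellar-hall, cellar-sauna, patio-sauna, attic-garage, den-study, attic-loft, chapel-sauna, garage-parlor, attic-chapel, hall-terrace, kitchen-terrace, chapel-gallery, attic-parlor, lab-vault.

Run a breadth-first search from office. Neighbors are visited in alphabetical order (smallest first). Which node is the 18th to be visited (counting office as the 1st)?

patio

Visit office; enqueue closet, gallery, garage, hall, lobby → queue [closet, gallery, garage, hall, lobby]
Visit closet; enqueue attic, chapel, den, sauna, terrace → queue [gallery, garage, hall, lobby, attic, chapel, den, sauna, terrace]
Visit gallery; enqueue cellar, loft, parlor → queue [garage, hall, lobby, attic, chapel, den, sauna, terrace, cellar, loft, parlor]
Visit garage; enqueue kitchen → queue [hall, lobby, attic, chapel, den, sauna, terrace, cellar, loft, parlor, kitchen]
Visit hall; enqueue study, vault → queue [lobby, attic, chapel, den, sauna, terrace, cellar, loft, parlor, kitchen, study, vault]
Visit lobby → queue [attic, chapel, den, sauna, terrace, cellar, loft, parlor, kitchen, study, vault]
Visit attic → queue [chapel, den, sauna, terrace, cellar, loft, parlor, kitchen, study, vault]
Visit chapel → queue [den, sauna, terrace, cellar, loft, parlor, kitchen, study, vault]
Visit den → queue [sauna, terrace, cellar, loft, parlor, kitchen, study, vault]
Visit sauna; enqueue patio → queue [terrace, cellar, loft, parlor, kitchen, study, vault, patio]
Visit terrace → queue [cellar, loft, parlor, kitchen, study, vault, patio]
Visit cellar → queue [loft, parlor, kitchen, study, vault, patio]
Visit loft → queue [parlor, kitchen, study, vault, patio]
Visit parlor; enqueue lab → queue [kitchen, study, vault, patio, lab]
Visit kitchen → queue [study, vault, patio, lab]
Visit study → queue [vault, patio, lab]
Visit vault → queue [patio, lab]
Visit patio → queue [lab]
Visit lab → queue []

Visit order: office, closet, gallery, garage, hall, lobby, attic, chapel, den, sauna, terrace, cellar, loft, parlor, kitchen, study, vault, patio, lab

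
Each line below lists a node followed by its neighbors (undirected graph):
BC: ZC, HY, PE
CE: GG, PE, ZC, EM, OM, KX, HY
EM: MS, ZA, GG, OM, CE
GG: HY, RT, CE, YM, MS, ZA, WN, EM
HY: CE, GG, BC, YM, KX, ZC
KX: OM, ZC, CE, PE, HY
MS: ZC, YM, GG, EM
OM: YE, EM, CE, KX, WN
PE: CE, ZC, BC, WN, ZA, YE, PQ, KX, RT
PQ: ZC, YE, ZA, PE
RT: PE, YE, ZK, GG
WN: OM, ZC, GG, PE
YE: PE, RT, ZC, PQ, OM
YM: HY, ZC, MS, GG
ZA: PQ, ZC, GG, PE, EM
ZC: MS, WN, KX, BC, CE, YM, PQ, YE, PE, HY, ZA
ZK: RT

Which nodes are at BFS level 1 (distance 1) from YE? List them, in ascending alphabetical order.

OM, PE, PQ, RT, ZC

Level 0: YE
Level 1: OM, PE, PQ, RT, ZC
Level 2: BC, CE, EM, GG, HY, KX, MS, WN, YM, ZA, ZK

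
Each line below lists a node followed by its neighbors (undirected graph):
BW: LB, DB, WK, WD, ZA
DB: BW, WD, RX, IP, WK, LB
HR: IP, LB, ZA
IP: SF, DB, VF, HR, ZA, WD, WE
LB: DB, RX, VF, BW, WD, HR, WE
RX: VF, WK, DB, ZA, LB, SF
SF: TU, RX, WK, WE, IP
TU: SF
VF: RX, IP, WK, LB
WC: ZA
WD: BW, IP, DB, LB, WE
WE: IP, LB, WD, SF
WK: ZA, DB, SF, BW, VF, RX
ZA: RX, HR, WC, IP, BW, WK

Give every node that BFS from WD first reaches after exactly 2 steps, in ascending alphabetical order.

Level 0: WD
Level 1: BW, DB, IP, LB, WE
Level 2: HR, RX, SF, VF, WK, ZA
Level 3: TU, WC

HR, RX, SF, VF, WK, ZA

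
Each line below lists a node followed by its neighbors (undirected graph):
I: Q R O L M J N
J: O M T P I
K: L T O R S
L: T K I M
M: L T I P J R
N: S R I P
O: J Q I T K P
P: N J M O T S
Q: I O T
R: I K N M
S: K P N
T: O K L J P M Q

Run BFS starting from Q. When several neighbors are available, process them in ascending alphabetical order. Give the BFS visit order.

Q I O T J L M N R K P S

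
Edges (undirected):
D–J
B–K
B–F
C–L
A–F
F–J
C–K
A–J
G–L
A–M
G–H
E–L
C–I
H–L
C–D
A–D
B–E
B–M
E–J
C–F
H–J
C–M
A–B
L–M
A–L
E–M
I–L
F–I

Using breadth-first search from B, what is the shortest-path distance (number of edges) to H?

Level 0: B
Level 1: A, E, F, K, M
Level 2: C, D, I, J, L
Level 3: G, H
H first appears at level 3.

3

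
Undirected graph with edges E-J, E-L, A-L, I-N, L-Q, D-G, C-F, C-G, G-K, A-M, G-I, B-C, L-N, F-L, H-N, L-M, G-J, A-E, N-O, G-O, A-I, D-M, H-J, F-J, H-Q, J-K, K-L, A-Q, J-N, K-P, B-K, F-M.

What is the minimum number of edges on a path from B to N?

3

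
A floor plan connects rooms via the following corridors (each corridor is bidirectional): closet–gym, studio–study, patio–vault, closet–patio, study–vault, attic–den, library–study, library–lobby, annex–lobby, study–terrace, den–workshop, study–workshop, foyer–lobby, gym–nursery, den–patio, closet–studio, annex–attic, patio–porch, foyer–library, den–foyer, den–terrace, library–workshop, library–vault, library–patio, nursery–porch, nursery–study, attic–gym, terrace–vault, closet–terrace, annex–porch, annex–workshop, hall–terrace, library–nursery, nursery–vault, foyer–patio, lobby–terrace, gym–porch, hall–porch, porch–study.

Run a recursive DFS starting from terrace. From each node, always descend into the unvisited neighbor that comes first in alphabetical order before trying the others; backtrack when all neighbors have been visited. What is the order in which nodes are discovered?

terrace, closet, gym, attic, annex, lobby, foyer, den, patio, library, nursery, porch, hall, study, studio, vault, workshop

Visit terrace
terrace → closet
closet → gym
gym → attic
attic → annex
annex → lobby
lobby → foyer
foyer → den
den → patio
patio → library
library → nursery
nursery → porch
porch → hall
porch → study
study → studio
study → vault
study → workshop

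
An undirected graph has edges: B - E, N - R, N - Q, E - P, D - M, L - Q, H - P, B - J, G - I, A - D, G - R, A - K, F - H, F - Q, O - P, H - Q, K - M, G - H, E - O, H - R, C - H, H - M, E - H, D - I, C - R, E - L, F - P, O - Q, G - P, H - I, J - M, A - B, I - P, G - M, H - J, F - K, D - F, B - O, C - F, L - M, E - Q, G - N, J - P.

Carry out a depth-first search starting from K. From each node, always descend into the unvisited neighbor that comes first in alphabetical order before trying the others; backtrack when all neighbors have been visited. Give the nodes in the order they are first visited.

Visit K
K → A
A → B
B → E
E → H
H → C
C → F
F → D
D → I
I → G
G → M
M → J
J → P
P → O
O → Q
Q → L
Q → N
N → R

K A B E H C F D I G M J P O Q L N R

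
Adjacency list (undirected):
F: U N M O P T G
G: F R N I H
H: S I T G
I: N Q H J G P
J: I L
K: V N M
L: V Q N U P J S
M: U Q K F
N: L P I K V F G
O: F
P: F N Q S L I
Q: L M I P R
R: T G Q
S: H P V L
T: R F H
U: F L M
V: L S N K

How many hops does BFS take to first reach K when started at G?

2

Level 0: G
Level 1: F, H, I, N, R
Level 2: J, K, L, M, O, P, Q, S, T, U, V
K first appears at level 2.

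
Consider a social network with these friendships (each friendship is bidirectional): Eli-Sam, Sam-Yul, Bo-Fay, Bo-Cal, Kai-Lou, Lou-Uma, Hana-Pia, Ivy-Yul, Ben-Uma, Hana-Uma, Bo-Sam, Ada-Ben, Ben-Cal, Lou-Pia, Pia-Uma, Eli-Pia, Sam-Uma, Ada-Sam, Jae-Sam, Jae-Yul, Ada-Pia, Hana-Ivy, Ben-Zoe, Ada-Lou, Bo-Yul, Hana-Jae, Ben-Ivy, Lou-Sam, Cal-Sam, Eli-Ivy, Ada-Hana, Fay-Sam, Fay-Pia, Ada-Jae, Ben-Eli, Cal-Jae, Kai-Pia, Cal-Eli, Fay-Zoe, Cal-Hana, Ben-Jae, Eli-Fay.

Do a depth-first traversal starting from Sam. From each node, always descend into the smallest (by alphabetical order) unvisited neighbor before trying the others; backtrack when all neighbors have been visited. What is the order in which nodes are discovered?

Visit Sam
Sam → Ada
Ada → Ben
Ben → Cal
Cal → Bo
Bo → Fay
Fay → Eli
Eli → Ivy
Ivy → Hana
Hana → Jae
Jae → Yul
Hana → Pia
Pia → Kai
Kai → Lou
Lou → Uma
Fay → Zoe

Sam → Ada → Ben → Cal → Bo → Fay → Eli → Ivy → Hana → Jae → Yul → Pia → Kai → Lou → Uma → Zoe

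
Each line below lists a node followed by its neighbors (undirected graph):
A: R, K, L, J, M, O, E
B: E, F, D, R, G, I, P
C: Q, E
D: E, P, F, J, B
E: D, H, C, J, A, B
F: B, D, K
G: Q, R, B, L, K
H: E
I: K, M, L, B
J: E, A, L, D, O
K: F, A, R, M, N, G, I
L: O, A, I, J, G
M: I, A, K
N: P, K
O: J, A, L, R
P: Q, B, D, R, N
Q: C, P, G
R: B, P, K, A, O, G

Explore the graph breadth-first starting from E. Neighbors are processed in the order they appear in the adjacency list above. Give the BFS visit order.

Visit E; enqueue D, H, C, J, A, B → queue [D, H, C, J, A, B]
Visit D; enqueue P, F → queue [H, C, J, A, B, P, F]
Visit H → queue [C, J, A, B, P, F]
Visit C; enqueue Q → queue [J, A, B, P, F, Q]
Visit J; enqueue L, O → queue [A, B, P, F, Q, L, O]
Visit A; enqueue R, K, M → queue [B, P, F, Q, L, O, R, K, M]
Visit B; enqueue G, I → queue [P, F, Q, L, O, R, K, M, G, I]
Visit P; enqueue N → queue [F, Q, L, O, R, K, M, G, I, N]
Visit F → queue [Q, L, O, R, K, M, G, I, N]
Visit Q → queue [L, O, R, K, M, G, I, N]
Visit L → queue [O, R, K, M, G, I, N]
Visit O → queue [R, K, M, G, I, N]
Visit R → queue [K, M, G, I, N]
Visit K → queue [M, G, I, N]
Visit M → queue [G, I, N]
Visit G → queue [I, N]
Visit I → queue [N]
Visit N → queue []

E -> D -> H -> C -> J -> A -> B -> P -> F -> Q -> L -> O -> R -> K -> M -> G -> I -> N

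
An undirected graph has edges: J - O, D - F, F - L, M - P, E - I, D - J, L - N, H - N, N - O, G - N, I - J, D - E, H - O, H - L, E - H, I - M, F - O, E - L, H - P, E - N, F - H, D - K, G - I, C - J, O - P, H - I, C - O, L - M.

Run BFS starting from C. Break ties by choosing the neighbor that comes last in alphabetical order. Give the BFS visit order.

C → O → J → P → N → H → F → I → D → M → L → G → E → K

Visit C; enqueue O, J → queue [O, J]
Visit O; enqueue P, N, H, F → queue [J, P, N, H, F]
Visit J; enqueue I, D → queue [P, N, H, F, I, D]
Visit P; enqueue M → queue [N, H, F, I, D, M]
Visit N; enqueue L, G, E → queue [H, F, I, D, M, L, G, E]
Visit H → queue [F, I, D, M, L, G, E]
Visit F → queue [I, D, M, L, G, E]
Visit I → queue [D, M, L, G, E]
Visit D; enqueue K → queue [M, L, G, E, K]
Visit M → queue [L, G, E, K]
Visit L → queue [G, E, K]
Visit G → queue [E, K]
Visit E → queue [K]
Visit K → queue []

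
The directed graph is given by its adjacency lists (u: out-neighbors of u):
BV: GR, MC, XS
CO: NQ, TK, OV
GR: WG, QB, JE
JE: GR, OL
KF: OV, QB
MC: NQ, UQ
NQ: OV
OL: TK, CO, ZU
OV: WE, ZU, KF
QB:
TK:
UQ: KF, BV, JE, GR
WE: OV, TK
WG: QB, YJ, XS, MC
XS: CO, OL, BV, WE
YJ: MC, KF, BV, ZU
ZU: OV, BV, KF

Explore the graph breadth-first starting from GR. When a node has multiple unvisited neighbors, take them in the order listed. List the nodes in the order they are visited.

GR WG QB JE YJ XS MC OL KF BV ZU CO WE NQ UQ TK OV

Visit GR; enqueue WG, QB, JE → queue [WG, QB, JE]
Visit WG; enqueue YJ, XS, MC → queue [QB, JE, YJ, XS, MC]
Visit QB → queue [JE, YJ, XS, MC]
Visit JE; enqueue OL → queue [YJ, XS, MC, OL]
Visit YJ; enqueue KF, BV, ZU → queue [XS, MC, OL, KF, BV, ZU]
Visit XS; enqueue CO, WE → queue [MC, OL, KF, BV, ZU, CO, WE]
Visit MC; enqueue NQ, UQ → queue [OL, KF, BV, ZU, CO, WE, NQ, UQ]
Visit OL; enqueue TK → queue [KF, BV, ZU, CO, WE, NQ, UQ, TK]
Visit KF; enqueue OV → queue [BV, ZU, CO, WE, NQ, UQ, TK, OV]
Visit BV → queue [ZU, CO, WE, NQ, UQ, TK, OV]
Visit ZU → queue [CO, WE, NQ, UQ, TK, OV]
Visit CO → queue [WE, NQ, UQ, TK, OV]
Visit WE → queue [NQ, UQ, TK, OV]
Visit NQ → queue [UQ, TK, OV]
Visit UQ → queue [TK, OV]
Visit TK → queue [OV]
Visit OV → queue []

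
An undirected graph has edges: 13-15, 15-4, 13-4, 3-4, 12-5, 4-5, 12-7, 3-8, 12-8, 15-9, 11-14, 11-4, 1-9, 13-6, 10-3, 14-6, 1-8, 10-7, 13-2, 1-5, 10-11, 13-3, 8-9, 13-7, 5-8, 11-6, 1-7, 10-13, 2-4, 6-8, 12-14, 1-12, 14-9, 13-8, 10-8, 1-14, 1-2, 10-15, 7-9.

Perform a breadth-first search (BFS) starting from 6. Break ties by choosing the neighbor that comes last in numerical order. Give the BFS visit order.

6 → 14 → 13 → 11 → 8 → 12 → 9 → 1 → 15 → 10 → 7 → 4 → 3 → 2 → 5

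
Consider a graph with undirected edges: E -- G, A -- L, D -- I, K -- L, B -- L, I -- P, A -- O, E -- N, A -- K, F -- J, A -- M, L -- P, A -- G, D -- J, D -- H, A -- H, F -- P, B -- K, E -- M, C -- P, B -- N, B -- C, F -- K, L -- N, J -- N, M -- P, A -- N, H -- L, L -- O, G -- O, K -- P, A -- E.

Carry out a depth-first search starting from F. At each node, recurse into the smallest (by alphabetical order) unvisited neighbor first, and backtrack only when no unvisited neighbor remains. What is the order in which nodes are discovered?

Visit F
F → J
J → D
D → H
H → A
A → E
E → G
G → O
O → L
L → B
B → C
C → P
P → I
P → K
P → M
B → N

F, J, D, H, A, E, G, O, L, B, C, P, I, K, M, N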